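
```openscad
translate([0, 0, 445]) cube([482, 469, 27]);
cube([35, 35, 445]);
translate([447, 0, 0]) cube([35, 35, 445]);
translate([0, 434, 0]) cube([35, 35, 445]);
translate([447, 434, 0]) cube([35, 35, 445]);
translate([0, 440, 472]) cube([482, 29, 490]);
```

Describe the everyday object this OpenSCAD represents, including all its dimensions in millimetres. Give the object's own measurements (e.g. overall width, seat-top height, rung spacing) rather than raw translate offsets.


A chair. The seat is a 482×469×27 mm slab with its top at z = 472 mm, on four 35×35 mm corner legs (flush with the seat edges, standing on z = 0). A flat backrest 29 mm thick, 490 mm tall, spans the full seat width and rises from the seat top along its +y edge, rear face flush with the rear of the seat.


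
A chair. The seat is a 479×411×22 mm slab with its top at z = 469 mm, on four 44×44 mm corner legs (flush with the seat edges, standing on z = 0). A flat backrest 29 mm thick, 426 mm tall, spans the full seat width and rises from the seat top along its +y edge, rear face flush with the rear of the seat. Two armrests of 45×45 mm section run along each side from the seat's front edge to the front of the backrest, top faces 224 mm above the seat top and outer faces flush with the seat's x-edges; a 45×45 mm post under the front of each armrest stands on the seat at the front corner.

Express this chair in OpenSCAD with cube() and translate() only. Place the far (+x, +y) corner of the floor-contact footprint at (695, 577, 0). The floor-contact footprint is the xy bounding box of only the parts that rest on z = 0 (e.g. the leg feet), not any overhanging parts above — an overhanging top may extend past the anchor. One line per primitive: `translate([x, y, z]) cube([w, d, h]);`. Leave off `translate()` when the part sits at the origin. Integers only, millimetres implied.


translate([216, 166, 447]) cube([479, 411, 22]);
translate([216, 166, 0]) cube([44, 44, 447]);
translate([651, 166, 0]) cube([44, 44, 447]);
translate([216, 533, 0]) cube([44, 44, 447]);
translate([651, 533, 0]) cube([44, 44, 447]);
translate([216, 548, 469]) cube([479, 29, 426]);
translate([216, 166, 648]) cube([45, 382, 45]);
translate([650, 166, 648]) cube([45, 382, 45]);
translate([216, 166, 469]) cube([45, 45, 179]);
translate([650, 166, 469]) cube([45, 45, 179]);


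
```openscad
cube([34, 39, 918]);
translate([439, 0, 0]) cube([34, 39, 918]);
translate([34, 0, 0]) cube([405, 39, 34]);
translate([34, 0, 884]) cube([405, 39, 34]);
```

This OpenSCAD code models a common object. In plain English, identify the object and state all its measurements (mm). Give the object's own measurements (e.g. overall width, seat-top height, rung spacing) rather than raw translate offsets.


A rectangular picture frame lying in the x–z plane (depth along y). The opening is 405 mm wide (x) by 850 mm tall (z), surrounded by a border 34 mm wide on all four sides. The frame is 39 mm deep and is made of two full-height vertical stiles with two horizontal rails fitted between them.


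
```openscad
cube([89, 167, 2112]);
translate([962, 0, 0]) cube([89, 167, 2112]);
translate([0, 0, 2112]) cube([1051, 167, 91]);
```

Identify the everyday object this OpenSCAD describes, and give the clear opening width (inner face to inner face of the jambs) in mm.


A door frame. The clear opening width is 873 mm.

Two 2112 mm tall posts with a header on top — a door frame. The left jamb is 89 mm wide at x = 0; the right jamb starts at x = 962. The clear opening is 962 − 89 = 873 mm.


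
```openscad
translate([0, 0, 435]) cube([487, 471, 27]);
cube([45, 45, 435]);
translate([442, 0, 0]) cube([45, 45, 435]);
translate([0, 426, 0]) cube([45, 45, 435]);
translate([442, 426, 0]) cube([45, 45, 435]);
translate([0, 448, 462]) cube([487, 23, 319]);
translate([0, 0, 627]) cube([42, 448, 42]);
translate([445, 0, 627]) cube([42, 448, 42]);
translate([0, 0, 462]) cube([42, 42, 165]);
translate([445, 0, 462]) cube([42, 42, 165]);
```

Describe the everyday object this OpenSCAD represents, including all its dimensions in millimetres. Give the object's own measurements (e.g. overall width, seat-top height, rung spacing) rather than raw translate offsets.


A chair. The seat is a 487×471×27 mm slab with its top at z = 462 mm, on four 45×45 mm corner legs (flush with the seat edges, standing on z = 0). A flat backrest 23 mm thick, 319 mm tall, spans the full seat width and rises from the seat top along its +y edge, rear face flush with the rear of the seat. Two armrests of 42×42 mm section run along each side from the seat's front edge to the front of the backrest, top faces 207 mm above the seat top and outer faces flush with the seat's x-edges; a 42×42 mm post under the front of each armrest stands on the seat at the front corner.


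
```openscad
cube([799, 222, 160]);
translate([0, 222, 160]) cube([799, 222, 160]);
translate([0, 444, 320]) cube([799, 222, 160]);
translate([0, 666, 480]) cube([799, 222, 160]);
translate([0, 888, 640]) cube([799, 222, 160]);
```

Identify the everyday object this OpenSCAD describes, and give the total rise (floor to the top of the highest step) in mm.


A staircase. The total rise is 800 mm.

5 identical blocks, each offset up and back from the previous — a staircase. Each step is 160 mm tall and there are 5 of them, so the total rise is 5 × 160 = 800 mm.


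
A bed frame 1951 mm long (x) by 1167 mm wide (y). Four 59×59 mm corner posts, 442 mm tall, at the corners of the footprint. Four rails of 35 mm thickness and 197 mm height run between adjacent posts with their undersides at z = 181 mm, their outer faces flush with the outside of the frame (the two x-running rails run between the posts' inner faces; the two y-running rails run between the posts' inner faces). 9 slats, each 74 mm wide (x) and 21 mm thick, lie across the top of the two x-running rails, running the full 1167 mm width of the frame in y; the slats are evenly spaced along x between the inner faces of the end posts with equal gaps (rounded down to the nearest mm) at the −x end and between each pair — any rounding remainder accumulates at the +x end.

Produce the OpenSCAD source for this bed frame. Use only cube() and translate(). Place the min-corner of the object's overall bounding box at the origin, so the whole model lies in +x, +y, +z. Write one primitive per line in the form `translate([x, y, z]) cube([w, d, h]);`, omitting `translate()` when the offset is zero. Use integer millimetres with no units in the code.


// slat z = rail_z + rail_h = 181 + 197 = 378
// slat gap = ⌊(1833 − 9·74) / 10⌋ = 116
cube([59, 59, 442]);
translate([0, 1108, 0]) cube([59, 59, 442]);
translate([1892, 0, 0]) cube([59, 59, 442]);
translate([1892, 1108, 0]) cube([59, 59, 442]);
translate([59, 0, 181]) cube([1833, 35, 197]);
translate([59, 1132, 181]) cube([1833, 35, 197]);
translate([0, 59, 181]) cube([35, 1049, 197]);
translate([1916, 59, 181]) cube([35, 1049, 197]);
translate([175, 0, 378]) cube([74, 1167, 21]);
translate([365, 0, 378]) cube([74, 1167, 21]);
translate([555, 0, 378]) cube([74, 1167, 21]);
translate([745, 0, 378]) cube([74, 1167, 21]);
translate([935, 0, 378]) cube([74, 1167, 21]);
translate([1125, 0, 378]) cube([74, 1167, 21]);
translate([1315, 0, 378]) cube([74, 1167, 21]);
translate([1505, 0, 378]) cube([74, 1167, 21]);
translate([1695, 0, 378]) cube([74, 1167, 21]);


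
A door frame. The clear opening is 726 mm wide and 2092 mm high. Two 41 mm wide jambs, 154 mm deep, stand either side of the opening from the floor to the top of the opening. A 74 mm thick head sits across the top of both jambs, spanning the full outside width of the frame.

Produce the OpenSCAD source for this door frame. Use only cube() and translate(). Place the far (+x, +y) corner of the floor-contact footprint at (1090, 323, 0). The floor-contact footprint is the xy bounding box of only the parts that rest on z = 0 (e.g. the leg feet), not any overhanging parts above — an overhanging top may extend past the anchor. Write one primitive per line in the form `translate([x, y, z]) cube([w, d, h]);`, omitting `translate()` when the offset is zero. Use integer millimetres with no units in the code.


translate([282, 169, 0]) cube([41, 154, 2092]);
translate([1049, 169, 0]) cube([41, 154, 2092]);
translate([282, 169, 2092]) cube([808, 154, 74]);


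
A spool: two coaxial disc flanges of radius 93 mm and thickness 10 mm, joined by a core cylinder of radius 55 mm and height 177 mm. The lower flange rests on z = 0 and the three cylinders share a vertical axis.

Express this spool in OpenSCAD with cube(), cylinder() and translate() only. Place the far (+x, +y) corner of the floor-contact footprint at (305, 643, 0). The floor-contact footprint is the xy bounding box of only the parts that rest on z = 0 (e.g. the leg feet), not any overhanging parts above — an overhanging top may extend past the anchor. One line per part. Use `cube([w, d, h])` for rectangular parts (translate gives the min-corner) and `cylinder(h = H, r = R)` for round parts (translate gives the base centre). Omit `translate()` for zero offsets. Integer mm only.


translate([212, 550, 0]) cylinder(h = 10, r = 93);
translate([212, 550, 10]) cylinder(h = 177, r = 55);
translate([212, 550, 187]) cylinder(h = 10, r = 93);


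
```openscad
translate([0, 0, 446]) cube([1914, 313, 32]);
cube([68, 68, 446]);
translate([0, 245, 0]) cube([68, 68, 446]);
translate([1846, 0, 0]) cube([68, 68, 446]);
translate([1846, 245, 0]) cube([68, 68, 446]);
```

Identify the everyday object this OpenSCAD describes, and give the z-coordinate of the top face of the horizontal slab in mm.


A bench. The seat-top height is 478 mm.

A long slab on four corner posts — a bench. The slab sits at z = 446 with thickness 32, so the top is 446 + 32 = 478 mm.


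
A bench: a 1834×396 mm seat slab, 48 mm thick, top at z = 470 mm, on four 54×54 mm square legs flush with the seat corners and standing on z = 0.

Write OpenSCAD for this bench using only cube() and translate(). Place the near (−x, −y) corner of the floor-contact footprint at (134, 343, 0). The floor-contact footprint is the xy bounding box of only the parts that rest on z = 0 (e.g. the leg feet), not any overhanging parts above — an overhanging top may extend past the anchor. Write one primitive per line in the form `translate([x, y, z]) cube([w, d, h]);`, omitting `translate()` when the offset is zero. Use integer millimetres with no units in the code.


translate([134, 343, 422]) cube([1834, 396, 48]);
translate([134, 343, 0]) cube([54, 54, 422]);
translate([134, 685, 0]) cube([54, 54, 422]);
translate([1914, 343, 0]) cube([54, 54, 422]);
translate([1914, 685, 0]) cube([54, 54, 422]);


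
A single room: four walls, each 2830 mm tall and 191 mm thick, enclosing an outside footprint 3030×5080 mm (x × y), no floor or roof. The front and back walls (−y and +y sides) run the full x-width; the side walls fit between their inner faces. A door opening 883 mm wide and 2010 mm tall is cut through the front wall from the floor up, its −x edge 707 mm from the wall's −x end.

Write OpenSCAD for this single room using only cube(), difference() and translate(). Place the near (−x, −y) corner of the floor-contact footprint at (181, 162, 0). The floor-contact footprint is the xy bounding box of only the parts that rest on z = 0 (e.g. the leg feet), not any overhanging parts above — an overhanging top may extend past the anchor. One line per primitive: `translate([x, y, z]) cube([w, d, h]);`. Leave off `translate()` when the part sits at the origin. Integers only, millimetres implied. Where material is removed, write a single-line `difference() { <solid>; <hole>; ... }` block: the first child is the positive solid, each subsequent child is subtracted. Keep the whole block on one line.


difference() { translate([181, 162, 0]) cube([3030, 191, 2830]); translate([888, 162, 0]) cube([883, 191, 2010]); }
translate([181, 5051, 0]) cube([3030, 191, 2830]);
translate([181, 353, 0]) cube([191, 4698, 2830]);
translate([3020, 353, 0]) cube([191, 4698, 2830]);


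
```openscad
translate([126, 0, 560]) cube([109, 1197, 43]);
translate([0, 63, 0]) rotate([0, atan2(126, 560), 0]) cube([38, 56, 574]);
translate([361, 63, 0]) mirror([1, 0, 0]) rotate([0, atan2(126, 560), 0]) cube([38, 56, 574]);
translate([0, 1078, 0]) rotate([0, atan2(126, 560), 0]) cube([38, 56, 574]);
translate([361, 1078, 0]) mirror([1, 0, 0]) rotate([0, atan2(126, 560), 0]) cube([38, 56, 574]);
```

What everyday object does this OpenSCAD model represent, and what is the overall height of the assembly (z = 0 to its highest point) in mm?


A sawhorse. The overall height is 603 mm.

A beam across two mirrored pairs of raked legs — a sawhorse. The beam's underside is at z = 560 (matching the legs' vertical rise in atan2(126, 560)) and the beam is 43 mm tall, so its top is at 560 + 43 = 603 mm. The raked legs top out at the beam's underside, so that is the highest point.


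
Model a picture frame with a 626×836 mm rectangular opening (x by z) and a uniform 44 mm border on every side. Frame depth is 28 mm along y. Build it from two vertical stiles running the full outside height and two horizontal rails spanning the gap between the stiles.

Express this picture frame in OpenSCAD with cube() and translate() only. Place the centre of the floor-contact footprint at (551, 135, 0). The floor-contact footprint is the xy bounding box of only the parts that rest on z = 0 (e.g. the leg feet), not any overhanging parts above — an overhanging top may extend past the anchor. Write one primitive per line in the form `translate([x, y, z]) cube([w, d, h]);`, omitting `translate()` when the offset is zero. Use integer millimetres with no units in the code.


translate([194, 121, 0]) cube([44, 28, 924]);
translate([864, 121, 0]) cube([44, 28, 924]);
translate([238, 121, 0]) cube([626, 28, 44]);
translate([238, 121, 880]) cube([626, 28, 44]);


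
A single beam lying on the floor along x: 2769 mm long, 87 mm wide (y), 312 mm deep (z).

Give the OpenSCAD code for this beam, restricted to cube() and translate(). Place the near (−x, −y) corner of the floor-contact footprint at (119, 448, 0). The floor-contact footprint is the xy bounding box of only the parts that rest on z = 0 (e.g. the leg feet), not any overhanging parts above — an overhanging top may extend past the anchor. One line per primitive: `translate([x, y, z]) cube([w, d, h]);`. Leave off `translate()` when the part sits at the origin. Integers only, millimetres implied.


translate([119, 448, 0]) cube([2769, 87, 312]);


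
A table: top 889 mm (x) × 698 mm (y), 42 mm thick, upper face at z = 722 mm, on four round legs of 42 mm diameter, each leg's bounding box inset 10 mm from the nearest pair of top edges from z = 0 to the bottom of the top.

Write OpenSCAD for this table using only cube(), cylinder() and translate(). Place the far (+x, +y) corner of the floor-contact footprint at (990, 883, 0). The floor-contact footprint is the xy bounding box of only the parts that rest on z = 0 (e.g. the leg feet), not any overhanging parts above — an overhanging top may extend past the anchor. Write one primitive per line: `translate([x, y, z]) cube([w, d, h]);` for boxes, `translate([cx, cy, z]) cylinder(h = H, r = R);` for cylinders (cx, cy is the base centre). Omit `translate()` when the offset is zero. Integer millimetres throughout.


// leg_h = 722 - 42 = 680
translate([111, 195, 680]) cube([889, 698, 42]);
translate([142, 226, 0]) cylinder(h = 680, r = 21);
translate([969, 226, 0]) cylinder(h = 680, r = 21);
translate([142, 862, 0]) cylinder(h = 680, r = 21);
translate([969, 862, 0]) cylinder(h = 680, r = 21);


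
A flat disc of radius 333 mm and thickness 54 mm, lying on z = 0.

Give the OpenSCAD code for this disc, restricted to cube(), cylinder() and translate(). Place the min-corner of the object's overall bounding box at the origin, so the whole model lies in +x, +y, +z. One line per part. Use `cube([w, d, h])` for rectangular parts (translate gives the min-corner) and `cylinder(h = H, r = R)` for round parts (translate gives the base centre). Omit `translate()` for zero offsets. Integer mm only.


translate([333, 333, 0]) cylinder(h = 54, r = 333);


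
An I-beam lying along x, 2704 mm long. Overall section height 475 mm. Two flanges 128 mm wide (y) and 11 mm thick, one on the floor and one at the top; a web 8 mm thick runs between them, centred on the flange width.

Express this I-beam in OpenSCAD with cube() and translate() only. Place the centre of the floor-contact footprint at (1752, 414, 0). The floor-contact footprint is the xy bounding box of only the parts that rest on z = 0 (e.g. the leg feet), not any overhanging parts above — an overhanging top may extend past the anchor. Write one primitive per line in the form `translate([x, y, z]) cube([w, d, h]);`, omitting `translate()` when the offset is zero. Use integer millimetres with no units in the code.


translate([400, 350, 0]) cube([2704, 128, 11]);
translate([400, 410, 11]) cube([2704, 8, 453]);
translate([400, 350, 464]) cube([2704, 128, 11]);


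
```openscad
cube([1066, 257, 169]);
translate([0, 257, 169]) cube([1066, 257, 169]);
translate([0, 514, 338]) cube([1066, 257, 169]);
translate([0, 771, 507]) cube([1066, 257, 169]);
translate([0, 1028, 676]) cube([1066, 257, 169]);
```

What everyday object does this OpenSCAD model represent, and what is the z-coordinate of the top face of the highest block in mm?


A staircase. The total rise is 845 mm.

5 identical blocks, each offset up and back from the previous — a staircase. Each step is 169 mm tall and there are 5 of them, so the total rise is 5 × 169 = 845 mm.


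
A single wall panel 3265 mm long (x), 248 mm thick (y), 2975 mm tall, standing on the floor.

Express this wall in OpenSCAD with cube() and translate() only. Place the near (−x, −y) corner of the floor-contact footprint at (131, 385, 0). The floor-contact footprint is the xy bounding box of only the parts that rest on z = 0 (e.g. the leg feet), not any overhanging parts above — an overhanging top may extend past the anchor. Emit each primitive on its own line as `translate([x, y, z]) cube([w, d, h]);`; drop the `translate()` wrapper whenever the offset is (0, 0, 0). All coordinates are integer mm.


translate([131, 385, 0]) cube([3265, 248, 2975]);


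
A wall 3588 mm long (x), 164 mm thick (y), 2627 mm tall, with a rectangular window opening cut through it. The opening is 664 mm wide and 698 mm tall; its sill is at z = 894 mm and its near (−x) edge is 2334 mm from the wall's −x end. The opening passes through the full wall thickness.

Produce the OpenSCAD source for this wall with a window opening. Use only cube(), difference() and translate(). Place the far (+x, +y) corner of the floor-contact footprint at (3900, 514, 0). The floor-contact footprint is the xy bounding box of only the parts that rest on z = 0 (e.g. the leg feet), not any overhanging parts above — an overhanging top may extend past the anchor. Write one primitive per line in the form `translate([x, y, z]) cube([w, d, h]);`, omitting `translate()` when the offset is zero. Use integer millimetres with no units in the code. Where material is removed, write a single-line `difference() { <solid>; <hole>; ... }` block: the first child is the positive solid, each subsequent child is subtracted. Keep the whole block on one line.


difference() { translate([312, 350, 0]) cube([3588, 164, 2627]); translate([2646, 350, 894]) cube([664, 164, 698]); }


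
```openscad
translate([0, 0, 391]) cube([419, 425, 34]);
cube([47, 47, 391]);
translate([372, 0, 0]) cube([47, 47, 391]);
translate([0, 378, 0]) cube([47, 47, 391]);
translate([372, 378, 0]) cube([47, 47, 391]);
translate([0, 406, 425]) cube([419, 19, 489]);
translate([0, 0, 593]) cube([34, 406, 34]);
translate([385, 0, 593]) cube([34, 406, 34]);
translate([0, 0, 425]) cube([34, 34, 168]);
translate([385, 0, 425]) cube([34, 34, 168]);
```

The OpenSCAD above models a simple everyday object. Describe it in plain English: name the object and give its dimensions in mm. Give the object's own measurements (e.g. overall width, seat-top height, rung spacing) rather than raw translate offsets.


A chair. The seat is a 419×425×34 mm slab with its top at z = 425 mm, on four 47×47 mm corner legs (flush with the seat edges, standing on z = 0). A flat backrest 19 mm thick, 489 mm tall, spans the full seat width and rises from the seat top along its +y edge, rear face flush with the rear of the seat. Two armrests of 34×34 mm section run along each side from the seat's front edge to the front of the backrest, top faces 202 mm above the seat top and outer faces flush with the seat's x-edges; a 34×34 mm post under the front of each armrest stands on the seat at the front corner.


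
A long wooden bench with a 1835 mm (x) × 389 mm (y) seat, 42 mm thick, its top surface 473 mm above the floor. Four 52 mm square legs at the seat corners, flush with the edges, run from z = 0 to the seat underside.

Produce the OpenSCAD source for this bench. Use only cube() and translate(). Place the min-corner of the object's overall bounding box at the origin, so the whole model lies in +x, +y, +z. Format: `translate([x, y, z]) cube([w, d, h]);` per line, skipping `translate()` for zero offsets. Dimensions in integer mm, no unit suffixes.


translate([0, 0, 431]) cube([1835, 389, 42]);
cube([52, 52, 431]);
translate([0, 337, 0]) cube([52, 52, 431]);
translate([1783, 0, 0]) cube([52, 52, 431]);
translate([1783, 337, 0]) cube([52, 52, 431]);


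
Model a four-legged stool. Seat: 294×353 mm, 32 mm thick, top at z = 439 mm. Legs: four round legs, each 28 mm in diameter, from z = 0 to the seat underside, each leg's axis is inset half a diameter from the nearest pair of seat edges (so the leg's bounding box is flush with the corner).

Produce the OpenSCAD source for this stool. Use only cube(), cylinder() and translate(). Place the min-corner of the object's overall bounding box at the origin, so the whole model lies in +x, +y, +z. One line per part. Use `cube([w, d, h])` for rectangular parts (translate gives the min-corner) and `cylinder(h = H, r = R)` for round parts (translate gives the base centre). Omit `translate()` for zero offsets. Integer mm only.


translate([0, 0, 407]) cube([294, 353, 32]);
translate([14, 14, 0]) cylinder(h = 407, r = 14);
translate([280, 14, 0]) cylinder(h = 407, r = 14);
translate([14, 339, 0]) cylinder(h = 407, r = 14);
translate([280, 339, 0]) cylinder(h = 407, r = 14);


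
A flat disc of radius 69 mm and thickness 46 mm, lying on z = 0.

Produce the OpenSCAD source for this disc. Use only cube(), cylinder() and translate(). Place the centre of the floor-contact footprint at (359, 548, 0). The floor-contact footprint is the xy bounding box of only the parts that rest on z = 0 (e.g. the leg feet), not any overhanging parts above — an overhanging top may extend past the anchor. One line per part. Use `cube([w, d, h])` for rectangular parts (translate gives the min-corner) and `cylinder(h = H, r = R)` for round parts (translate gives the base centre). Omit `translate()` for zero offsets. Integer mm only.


translate([359, 548, 0]) cylinder(h = 46, r = 69);


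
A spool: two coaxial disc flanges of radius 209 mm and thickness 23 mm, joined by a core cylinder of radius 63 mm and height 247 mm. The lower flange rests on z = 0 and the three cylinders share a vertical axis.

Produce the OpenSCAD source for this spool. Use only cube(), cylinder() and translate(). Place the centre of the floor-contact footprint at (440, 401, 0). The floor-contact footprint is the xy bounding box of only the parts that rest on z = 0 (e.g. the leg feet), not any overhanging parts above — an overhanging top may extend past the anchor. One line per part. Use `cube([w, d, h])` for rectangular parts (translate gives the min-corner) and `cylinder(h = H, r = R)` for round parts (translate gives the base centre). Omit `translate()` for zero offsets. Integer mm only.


translate([440, 401, 0]) cylinder(h = 23, r = 209);
translate([440, 401, 23]) cylinder(h = 247, r = 63);
translate([440, 401, 270]) cylinder(h = 23, r = 209);


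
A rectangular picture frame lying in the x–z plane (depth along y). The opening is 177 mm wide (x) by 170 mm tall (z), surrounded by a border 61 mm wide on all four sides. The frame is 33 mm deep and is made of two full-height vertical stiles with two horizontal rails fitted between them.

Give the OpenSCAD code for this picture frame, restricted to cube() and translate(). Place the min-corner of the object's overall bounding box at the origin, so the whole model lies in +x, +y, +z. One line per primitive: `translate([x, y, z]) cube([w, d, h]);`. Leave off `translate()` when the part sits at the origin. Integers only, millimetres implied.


cube([61, 33, 292]);
translate([238, 0, 0]) cube([61, 33, 292]);
translate([61, 0, 0]) cube([177, 33, 61]);
translate([61, 0, 231]) cube([177, 33, 61]);


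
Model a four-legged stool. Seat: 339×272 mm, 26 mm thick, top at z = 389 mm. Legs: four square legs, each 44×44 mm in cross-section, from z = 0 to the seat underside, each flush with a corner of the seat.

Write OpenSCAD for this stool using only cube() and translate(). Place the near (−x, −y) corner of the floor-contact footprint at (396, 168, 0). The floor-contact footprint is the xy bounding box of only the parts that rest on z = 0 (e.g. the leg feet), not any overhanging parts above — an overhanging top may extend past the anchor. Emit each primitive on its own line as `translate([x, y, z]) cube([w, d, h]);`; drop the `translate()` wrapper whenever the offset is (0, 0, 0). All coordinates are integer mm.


translate([396, 168, 363]) cube([339, 272, 26]);
translate([396, 168, 0]) cube([44, 44, 363]);
translate([691, 168, 0]) cube([44, 44, 363]);
translate([396, 396, 0]) cube([44, 44, 363]);
translate([691, 396, 0]) cube([44, 44, 363]);


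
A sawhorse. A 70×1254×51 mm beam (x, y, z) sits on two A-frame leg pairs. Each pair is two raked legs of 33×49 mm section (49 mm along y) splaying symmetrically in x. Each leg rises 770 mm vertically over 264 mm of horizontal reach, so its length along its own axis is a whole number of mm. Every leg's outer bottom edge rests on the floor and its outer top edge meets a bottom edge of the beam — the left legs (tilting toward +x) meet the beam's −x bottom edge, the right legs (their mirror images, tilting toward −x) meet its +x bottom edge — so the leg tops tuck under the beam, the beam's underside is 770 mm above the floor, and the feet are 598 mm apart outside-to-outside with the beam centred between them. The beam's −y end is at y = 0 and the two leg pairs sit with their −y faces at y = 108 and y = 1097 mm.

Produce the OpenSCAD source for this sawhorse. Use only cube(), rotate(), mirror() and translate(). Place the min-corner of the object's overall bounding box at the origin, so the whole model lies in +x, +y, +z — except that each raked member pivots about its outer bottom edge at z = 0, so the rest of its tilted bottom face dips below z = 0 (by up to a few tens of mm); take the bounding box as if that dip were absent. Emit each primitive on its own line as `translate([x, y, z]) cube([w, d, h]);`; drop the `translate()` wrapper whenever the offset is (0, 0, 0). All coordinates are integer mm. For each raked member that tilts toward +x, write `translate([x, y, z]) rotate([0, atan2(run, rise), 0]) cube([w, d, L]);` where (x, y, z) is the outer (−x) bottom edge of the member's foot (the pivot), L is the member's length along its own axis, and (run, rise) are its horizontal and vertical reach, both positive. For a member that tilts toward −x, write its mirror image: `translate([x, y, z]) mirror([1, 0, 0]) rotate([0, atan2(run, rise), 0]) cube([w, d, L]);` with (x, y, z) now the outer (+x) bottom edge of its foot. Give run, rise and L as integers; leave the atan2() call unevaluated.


translate([264, 0, 770]) cube([70, 1254, 51]);
translate([0, 108, 0]) rotate([0, atan2(264, 770), 0]) cube([33, 49, 814]);
translate([598, 108, 0]) mirror([1, 0, 0]) rotate([0, atan2(264, 770), 0]) cube([33, 49, 814]);
translate([0, 1097, 0]) rotate([0, atan2(264, 770), 0]) cube([33, 49, 814]);
translate([598, 1097, 0]) mirror([1, 0, 0]) rotate([0, atan2(264, 770), 0]) cube([33, 49, 814]);


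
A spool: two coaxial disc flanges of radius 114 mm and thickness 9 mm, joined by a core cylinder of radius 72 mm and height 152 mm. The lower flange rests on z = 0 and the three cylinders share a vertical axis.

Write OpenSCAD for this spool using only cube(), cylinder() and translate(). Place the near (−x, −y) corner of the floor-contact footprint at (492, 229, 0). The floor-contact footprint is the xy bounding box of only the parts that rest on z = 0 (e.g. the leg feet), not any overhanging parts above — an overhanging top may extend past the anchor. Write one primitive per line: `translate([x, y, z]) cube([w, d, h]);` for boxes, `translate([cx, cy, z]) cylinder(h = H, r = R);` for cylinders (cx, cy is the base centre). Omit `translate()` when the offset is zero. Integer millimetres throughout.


translate([606, 343, 0]) cylinder(h = 9, r = 114);
translate([606, 343, 9]) cylinder(h = 152, r = 72);
translate([606, 343, 161]) cylinder(h = 9, r = 114);


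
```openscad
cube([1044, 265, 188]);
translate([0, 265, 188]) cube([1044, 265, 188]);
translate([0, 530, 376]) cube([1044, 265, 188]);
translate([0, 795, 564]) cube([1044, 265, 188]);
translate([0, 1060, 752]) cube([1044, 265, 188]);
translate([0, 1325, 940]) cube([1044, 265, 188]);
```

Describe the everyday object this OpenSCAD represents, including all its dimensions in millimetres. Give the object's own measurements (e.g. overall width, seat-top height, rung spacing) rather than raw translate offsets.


A straight staircase of 6 solid steps. Each step is 1044 mm wide (x), 265 mm deep (y, the going) and 188 mm tall (the rise). The first step rests on the floor; each subsequent step sits one going further in +y and one rise higher in +z, directly behind and above the previous step with no overlap.


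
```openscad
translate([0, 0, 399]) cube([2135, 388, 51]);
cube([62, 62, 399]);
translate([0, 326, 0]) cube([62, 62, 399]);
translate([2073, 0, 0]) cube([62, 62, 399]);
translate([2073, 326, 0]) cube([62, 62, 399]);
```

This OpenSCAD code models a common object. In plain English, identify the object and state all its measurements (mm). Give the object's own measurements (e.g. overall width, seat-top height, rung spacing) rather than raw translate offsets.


A long wooden bench with a 2135 mm (x) × 388 mm (y) seat, 51 mm thick, its top surface 450 mm above the floor. Four 62 mm square legs at the seat corners, flush with the edges, run from z = 0 to the seat underside.


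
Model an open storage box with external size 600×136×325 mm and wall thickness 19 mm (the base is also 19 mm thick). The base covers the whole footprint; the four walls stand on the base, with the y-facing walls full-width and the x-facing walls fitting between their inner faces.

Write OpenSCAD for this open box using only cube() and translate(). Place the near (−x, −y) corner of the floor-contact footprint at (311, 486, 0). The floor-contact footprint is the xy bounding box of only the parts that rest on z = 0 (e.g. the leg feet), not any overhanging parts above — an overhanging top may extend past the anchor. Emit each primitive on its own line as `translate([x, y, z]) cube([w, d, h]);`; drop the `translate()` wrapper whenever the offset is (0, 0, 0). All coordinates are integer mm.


translate([311, 486, 0]) cube([600, 136, 19]);
translate([311, 486, 19]) cube([600, 19, 306]);
translate([311, 603, 19]) cube([600, 19, 306]);
translate([311, 505, 19]) cube([19, 98, 306]);
translate([892, 505, 19]) cube([19, 98, 306]);


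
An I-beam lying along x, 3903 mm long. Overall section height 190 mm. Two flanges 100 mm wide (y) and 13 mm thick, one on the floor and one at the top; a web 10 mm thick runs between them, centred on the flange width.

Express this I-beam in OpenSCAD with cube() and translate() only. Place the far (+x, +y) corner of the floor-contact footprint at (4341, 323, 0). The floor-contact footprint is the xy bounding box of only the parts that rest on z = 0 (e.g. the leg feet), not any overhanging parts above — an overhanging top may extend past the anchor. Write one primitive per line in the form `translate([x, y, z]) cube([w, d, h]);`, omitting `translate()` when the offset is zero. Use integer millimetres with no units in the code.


translate([438, 223, 0]) cube([3903, 100, 13]);
translate([438, 268, 13]) cube([3903, 10, 164]);
translate([438, 223, 177]) cube([3903, 100, 13]);


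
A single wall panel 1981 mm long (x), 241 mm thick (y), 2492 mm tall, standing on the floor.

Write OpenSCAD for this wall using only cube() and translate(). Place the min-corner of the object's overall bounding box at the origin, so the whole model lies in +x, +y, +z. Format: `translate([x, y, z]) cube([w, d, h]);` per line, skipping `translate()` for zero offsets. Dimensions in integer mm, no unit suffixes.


cube([1981, 241, 2492]);


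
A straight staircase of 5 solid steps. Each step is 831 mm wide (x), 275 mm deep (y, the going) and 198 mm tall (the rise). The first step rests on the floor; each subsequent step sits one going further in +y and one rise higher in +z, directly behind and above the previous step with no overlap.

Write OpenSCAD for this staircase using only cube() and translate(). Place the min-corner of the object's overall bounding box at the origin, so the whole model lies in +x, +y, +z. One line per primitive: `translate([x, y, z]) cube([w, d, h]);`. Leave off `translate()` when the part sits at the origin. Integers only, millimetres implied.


cube([831, 275, 198]);
translate([0, 275, 198]) cube([831, 275, 198]);
translate([0, 550, 396]) cube([831, 275, 198]);
translate([0, 825, 594]) cube([831, 275, 198]);
translate([0, 1100, 792]) cube([831, 275, 198]);


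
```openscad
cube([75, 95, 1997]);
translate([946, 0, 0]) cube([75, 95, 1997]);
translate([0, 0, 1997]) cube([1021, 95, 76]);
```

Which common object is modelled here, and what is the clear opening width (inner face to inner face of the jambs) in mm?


A door frame. The clear opening width is 871 mm.

Two 1997 mm tall posts with a header on top — a door frame. The left jamb is 75 mm wide at x = 0; the right jamb starts at x = 946. The clear opening is 946 − 75 = 871 mm.


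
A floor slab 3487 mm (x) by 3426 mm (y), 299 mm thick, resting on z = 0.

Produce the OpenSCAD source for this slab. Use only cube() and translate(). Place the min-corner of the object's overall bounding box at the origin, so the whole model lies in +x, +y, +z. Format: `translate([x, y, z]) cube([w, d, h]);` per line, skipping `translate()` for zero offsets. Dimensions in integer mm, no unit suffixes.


cube([3487, 3426, 299]);


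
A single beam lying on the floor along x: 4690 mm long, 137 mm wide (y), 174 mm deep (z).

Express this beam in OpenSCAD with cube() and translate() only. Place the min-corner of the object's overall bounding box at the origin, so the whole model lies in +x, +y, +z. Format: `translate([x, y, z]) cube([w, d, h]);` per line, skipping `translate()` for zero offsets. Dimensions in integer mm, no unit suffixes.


cube([4690, 137, 174]);


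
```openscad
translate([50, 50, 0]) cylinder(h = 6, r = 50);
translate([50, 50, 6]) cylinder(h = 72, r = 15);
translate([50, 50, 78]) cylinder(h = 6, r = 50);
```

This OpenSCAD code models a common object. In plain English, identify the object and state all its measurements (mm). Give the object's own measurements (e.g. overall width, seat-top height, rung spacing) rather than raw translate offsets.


A spool: two coaxial disc flanges of radius 50 mm and thickness 6 mm, joined by a core cylinder of radius 15 mm and height 72 mm. The lower flange rests on z = 0 and the three cylinders share a vertical axis.


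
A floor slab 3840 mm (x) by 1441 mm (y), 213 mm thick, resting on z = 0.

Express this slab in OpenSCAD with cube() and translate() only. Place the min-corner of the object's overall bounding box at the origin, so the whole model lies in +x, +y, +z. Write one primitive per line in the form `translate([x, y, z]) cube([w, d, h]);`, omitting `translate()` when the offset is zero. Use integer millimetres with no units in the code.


cube([3840, 1441, 213]);


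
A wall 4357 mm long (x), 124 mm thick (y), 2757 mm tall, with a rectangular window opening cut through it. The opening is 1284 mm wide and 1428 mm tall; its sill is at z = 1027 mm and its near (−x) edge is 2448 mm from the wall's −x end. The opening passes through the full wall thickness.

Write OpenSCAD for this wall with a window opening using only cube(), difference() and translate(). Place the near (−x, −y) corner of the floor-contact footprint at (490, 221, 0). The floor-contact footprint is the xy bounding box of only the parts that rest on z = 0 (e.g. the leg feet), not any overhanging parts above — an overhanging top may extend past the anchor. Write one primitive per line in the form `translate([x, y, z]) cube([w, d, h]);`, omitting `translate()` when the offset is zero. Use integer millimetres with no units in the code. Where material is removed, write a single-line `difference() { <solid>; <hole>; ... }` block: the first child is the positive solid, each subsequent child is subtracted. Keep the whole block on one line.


difference() { translate([490, 221, 0]) cube([4357, 124, 2757]); translate([2938, 221, 1027]) cube([1284, 124, 1428]); }


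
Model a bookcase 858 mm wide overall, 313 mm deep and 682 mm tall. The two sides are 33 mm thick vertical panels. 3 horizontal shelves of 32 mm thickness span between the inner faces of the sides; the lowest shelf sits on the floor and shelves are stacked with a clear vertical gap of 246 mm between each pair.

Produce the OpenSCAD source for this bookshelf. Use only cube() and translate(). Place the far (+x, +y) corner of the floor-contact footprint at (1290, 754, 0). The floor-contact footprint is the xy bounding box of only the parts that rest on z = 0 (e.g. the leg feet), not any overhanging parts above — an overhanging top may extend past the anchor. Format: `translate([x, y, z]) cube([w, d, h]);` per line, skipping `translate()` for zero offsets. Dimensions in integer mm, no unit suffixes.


translate([432, 441, 0]) cube([33, 313, 682]);
translate([1257, 441, 0]) cube([33, 313, 682]);
translate([465, 441, 0]) cube([792, 313, 32]);
translate([465, 441, 278]) cube([792, 313, 32]);
translate([465, 441, 556]) cube([792, 313, 32]);


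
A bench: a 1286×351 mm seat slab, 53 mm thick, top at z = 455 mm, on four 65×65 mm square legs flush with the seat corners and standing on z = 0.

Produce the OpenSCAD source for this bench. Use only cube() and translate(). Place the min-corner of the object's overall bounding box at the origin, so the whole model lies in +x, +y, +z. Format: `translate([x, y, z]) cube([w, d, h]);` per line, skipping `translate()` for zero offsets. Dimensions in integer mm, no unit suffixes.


translate([0, 0, 402]) cube([1286, 351, 53]);
cube([65, 65, 402]);
translate([0, 286, 0]) cube([65, 65, 402]);
translate([1221, 0, 0]) cube([65, 65, 402]);
translate([1221, 286, 0]) cube([65, 65, 402]);


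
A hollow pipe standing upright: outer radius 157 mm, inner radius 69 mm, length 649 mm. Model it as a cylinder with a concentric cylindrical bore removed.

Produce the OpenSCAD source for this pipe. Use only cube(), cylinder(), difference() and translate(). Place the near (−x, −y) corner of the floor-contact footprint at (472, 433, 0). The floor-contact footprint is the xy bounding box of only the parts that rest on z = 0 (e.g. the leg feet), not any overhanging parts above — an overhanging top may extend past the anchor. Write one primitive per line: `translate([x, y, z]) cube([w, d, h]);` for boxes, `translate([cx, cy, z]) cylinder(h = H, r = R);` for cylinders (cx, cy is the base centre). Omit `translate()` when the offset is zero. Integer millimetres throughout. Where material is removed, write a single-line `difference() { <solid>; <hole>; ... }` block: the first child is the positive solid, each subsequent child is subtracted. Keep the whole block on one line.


difference() { translate([629, 590, 0]) cylinder(h = 649, r = 157); translate([629, 590, 0]) cylinder(h = 649, r = 69); }
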